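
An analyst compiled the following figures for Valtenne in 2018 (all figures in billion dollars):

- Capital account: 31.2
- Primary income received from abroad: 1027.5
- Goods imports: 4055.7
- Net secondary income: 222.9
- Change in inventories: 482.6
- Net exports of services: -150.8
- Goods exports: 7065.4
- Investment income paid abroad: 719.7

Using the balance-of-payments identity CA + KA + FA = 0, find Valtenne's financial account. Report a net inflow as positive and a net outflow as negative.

Goods balance = 7065.4 - 4055.7 = 3009.7
Services balance = -150.8
Trade balance (goods + services) = 3009.7 + (-150.8) = 2858.9
Net primary income = 1027.5 - 719.7 = 307.8
Net secondary income = 222.9
Current account = 2858.9 + 307.8 + 222.9 = 3389.6
Financial account = -(3389.6 + 31.2) = -3420.8

-3420.8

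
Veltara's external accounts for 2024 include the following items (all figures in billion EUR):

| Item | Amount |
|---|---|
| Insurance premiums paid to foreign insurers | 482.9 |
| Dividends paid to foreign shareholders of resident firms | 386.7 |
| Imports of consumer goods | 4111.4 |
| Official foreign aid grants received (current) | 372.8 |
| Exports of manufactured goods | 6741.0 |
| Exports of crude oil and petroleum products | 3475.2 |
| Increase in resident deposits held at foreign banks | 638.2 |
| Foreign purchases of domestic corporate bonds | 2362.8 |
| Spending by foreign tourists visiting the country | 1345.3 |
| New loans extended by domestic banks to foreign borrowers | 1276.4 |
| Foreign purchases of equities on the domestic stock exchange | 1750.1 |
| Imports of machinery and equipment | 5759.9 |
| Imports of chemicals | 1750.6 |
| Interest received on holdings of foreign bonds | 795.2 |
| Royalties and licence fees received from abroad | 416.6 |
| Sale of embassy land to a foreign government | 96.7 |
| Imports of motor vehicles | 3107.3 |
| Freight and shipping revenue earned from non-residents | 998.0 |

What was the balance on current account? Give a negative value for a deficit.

-1454.7

Goods: -5759.9 - 4111.4 + 3475.2 - 3107.3 - 1750.6 + 6741.0 = -4513.0
Services: -482.9 + 416.6 + 1345.3 + 998.0 = 2277.0
Primary income: 795.2 - 386.7 = 408.5
Secondary income: 372.8
Current account = (-4513.0) + 2277.0 + 408.5 + 372.8 = -1454.7
(Excluded from the current account — financial account: increase in resident deposits held at foreign banks 638.2, foreign purchases of domestic corporate bonds 2362.8, new loans extended by domestic banks to foreign borrowers 1276.4, foreign purchases of equities on the domestic stock exchange 1750.1; capital account: sale of embassy land to a foreign government 96.7.)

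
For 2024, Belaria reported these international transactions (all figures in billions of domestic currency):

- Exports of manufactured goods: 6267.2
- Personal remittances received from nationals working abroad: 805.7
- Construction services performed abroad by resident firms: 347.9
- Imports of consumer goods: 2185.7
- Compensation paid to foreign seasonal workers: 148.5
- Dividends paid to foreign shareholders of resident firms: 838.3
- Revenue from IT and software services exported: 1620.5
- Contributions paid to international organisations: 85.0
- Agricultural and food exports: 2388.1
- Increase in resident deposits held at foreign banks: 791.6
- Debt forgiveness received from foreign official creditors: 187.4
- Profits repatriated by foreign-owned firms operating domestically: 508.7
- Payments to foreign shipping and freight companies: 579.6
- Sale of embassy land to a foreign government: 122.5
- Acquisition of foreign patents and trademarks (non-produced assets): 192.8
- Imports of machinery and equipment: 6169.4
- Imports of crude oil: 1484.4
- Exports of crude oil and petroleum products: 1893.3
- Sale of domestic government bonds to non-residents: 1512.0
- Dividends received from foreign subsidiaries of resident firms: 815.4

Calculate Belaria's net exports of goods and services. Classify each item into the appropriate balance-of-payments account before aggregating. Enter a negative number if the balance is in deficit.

Goods: -1484.4 - 6169.4 - 2185.7 + 1893.3 + 6267.2 + 2388.1 = 709.1
Services: 1620.5 + 347.9 - 579.6 = 1388.8
Trade balance = 709.1 + 1388.8 = 2097.9
(Excluded from the trade balance — secondary income: personal remittances received from nationals working abroad 805.7, contributions paid to international organisations 85.0; primary income: compensation paid to foreign seasonal workers 148.5, dividends paid to foreign shareholders of resident firms 838.3, profits repatriated by foreign-owned firms operating domestically 508.7, dividends received from foreign subsidiaries of resident firms 815.4; financial account: increase in resident deposits held at foreign banks 791.6, sale of domestic government bonds to non-residents 1512.0; capital account: debt forgiveness received from foreign official creditors 187.4, sale of embassy land to a foreign government 122.5, acquisition of foreign patents and trademarks (non-produced assets) 192.8.)

2097.9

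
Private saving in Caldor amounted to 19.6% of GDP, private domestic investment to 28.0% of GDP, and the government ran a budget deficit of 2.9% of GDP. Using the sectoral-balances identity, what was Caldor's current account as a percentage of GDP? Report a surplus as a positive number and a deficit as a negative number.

-11.3

By the sectoral-balances identity, CA = (S_private - I) + (T - G).
Private balance = 19.6 - 28.0 = -8.4
Government balance (T - G) = -2.9
CA = -8.4 + (-2.9) = -11.3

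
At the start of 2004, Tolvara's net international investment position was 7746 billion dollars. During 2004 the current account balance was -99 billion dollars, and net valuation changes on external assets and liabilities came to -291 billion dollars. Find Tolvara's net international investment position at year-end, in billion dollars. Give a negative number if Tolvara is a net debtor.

Change in NIIP = current account + net valuation change = -99 + (-291) = -390
End-of-year NIIP = 7746 + (-390) = 7356

7356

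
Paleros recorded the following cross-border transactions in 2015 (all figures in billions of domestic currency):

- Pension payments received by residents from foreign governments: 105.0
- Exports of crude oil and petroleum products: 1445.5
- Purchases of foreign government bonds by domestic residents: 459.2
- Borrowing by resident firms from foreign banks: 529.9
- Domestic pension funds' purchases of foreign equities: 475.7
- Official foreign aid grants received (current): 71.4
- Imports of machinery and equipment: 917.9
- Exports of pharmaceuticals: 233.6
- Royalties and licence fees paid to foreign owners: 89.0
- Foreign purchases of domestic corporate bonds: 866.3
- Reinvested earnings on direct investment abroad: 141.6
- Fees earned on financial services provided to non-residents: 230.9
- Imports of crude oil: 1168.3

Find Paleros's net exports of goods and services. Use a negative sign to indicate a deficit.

Goods: 233.6 + 1445.5 - 1168.3 - 917.9 = -407.1
Services: 230.9 - 89.0 = 141.9
Trade balance = -407.1 + 141.9 = -265.2
(Excluded from the trade balance — secondary income: pension payments received by residents from foreign governments 105.0, official foreign aid grants received (current) 71.4; financial account: purchases of foreign government bonds by domestic residents 459.2, borrowing by resident firms from foreign banks 529.9, domestic pension funds' purchases of foreign equities 475.7, foreign purchases of domestic corporate bonds 866.3; primary income: reinvested earnings on direct investment abroad 141.6.)

-265.2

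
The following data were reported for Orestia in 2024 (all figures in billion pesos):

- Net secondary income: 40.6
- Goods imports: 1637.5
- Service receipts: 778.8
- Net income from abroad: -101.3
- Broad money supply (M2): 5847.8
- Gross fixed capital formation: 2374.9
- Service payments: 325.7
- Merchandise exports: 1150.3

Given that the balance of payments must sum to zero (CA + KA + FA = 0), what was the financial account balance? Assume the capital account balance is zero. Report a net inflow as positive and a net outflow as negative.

Goods balance = 1150.3 - 1637.5 = -487.2
Services balance = 778.8 - 325.7 = 453.1
Trade balance (goods + services) = -487.2 + 453.1 = -34.1
Net primary income = -101.3
Net secondary income = 40.6
Current account = -34.1 + (-101.3) + 40.6 = -94.8
Financial account = -(-94.8) = 94.8

94.8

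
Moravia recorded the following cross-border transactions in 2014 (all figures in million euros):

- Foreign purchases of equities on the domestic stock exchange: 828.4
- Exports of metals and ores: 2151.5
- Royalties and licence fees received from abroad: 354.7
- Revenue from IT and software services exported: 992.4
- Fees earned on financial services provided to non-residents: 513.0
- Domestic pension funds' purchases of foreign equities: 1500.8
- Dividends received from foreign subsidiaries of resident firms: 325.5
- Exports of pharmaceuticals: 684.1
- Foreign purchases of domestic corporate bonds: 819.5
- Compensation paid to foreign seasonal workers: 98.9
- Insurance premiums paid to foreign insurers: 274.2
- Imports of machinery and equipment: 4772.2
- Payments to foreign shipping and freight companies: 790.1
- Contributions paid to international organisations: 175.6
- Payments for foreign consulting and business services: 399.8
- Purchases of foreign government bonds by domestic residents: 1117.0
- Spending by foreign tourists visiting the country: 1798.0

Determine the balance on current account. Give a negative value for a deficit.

Goods: 2151.5 - 4772.2 + 684.1 = -1936.6
Services: 1798.0 + 354.7 - 399.8 + 513.0 - 274.2 - 790.1 + 992.4 = 2194.0
Primary income: 325.5 - 98.9 = 226.6
Secondary income: -175.6
Current account = (-1936.6) + 2194.0 + 226.6 + (-175.6) = 308.4
(Excluded from the current account — financial account: foreign purchases of equities on the domestic stock exchange 828.4, domestic pension funds' purchases of foreign equities 1500.8, foreign purchases of domestic corporate bonds 819.5, purchases of foreign government bonds by domestic residents 1117.0.)

308.4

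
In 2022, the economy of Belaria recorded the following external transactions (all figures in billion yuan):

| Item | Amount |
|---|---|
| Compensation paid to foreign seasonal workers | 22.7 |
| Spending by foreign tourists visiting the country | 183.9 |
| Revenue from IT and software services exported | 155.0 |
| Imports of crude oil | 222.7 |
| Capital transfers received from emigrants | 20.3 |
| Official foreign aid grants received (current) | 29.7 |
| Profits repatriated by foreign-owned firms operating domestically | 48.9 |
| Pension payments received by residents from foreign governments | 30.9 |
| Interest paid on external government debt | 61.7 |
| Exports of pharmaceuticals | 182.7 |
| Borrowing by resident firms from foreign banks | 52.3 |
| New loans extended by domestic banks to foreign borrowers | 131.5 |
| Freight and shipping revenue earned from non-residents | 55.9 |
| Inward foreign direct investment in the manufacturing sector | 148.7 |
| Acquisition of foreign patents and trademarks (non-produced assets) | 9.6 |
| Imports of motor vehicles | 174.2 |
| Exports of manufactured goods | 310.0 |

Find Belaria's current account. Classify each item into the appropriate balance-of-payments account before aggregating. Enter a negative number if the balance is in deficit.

417.9

Goods: 310.0 + 182.7 - 174.2 - 222.7 = 95.8
Services: 55.9 + 183.9 + 155.0 = 394.8
Primary income: -22.7 - 61.7 - 48.9 = -133.3
Secondary income: 30.9 + 29.7 = 60.6
Current account = 95.8 + 394.8 + (-133.3) + 60.6 = 417.9
(Excluded from the current account — capital account: capital transfers received from emigrants 20.3, acquisition of foreign patents and trademarks (non-produced assets) 9.6; financial account: borrowing by resident firms from foreign banks 52.3, new loans extended by domestic banks to foreign borrowers 131.5, inward foreign direct investment in the manufacturing sector 148.7.)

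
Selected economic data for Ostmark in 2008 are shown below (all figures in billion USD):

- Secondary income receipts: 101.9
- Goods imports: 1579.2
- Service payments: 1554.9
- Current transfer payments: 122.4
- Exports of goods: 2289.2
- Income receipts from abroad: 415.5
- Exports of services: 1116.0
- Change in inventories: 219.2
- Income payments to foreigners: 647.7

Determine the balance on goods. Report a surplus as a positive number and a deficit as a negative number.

710.0

Goods balance = 2289.2 - 1579.2 = 710.0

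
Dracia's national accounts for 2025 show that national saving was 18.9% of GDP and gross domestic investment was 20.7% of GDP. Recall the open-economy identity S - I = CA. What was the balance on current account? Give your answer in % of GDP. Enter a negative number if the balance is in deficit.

-1.8

CA = S - I = 18.9 - 20.7 = -1.8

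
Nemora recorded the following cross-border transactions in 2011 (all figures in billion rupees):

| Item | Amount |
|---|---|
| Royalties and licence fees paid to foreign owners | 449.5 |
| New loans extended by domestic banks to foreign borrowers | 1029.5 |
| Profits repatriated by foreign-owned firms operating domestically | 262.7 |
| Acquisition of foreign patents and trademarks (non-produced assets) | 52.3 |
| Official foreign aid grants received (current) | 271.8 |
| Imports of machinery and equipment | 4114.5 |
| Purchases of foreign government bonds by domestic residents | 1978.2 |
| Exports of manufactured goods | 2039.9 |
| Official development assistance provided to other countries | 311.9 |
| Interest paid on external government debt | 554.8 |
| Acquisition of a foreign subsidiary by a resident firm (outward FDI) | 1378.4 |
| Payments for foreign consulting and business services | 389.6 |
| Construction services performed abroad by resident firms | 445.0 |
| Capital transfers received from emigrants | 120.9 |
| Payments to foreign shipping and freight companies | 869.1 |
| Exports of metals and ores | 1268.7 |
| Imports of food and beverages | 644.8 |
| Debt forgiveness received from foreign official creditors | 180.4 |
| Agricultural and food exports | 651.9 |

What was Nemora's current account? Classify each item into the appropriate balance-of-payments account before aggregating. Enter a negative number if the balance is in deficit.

Goods: -4114.5 + 2039.9 - 644.8 + 651.9 + 1268.7 = -798.8
Services: -869.1 - 389.6 + 445.0 - 449.5 = -1263.2
Primary income: -262.7 - 554.8 = -817.5
Secondary income: -311.9 + 271.8 = -40.1
Current account = (-798.8) + (-1263.2) + (-817.5) + (-40.1) = -2919.6
(Excluded from the current account — financial account: new loans extended by domestic banks to foreign borrowers 1029.5, purchases of foreign government bonds by domestic residents 1978.2, acquisition of a foreign subsidiary by a resident firm (outward FDI) 1378.4; capital account: acquisition of foreign patents and trademarks (non-produced assets) 52.3, capital transfers received from emigrants 120.9, debt forgiveness received from foreign official creditors 180.4.)

-2919.6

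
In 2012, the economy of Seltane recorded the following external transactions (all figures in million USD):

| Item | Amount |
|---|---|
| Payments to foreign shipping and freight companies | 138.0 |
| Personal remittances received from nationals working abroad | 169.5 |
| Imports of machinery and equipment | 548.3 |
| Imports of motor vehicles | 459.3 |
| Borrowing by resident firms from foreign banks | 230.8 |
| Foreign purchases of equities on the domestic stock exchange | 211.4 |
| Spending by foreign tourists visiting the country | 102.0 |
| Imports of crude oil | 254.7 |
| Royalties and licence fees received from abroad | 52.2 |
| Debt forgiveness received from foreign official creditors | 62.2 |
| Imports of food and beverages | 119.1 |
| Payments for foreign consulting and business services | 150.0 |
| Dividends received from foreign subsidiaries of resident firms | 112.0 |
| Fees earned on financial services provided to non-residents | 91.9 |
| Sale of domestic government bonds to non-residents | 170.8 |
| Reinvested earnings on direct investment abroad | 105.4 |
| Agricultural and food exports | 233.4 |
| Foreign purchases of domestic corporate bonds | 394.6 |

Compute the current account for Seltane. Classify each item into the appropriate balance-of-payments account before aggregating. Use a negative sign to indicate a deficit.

Goods: -548.3 - 119.1 + 233.4 - 459.3 - 254.7 = -1148.0
Services: 52.2 - 138.0 + 91.9 - 150.0 + 102.0 = -41.9
Primary income: 112.0 + 105.4 = 217.4
Secondary income: 169.5
Current account = (-1148.0) + (-41.9) + 217.4 + 169.5 = -803.0
(Excluded from the current account — financial account: borrowing by resident firms from foreign banks 230.8, foreign purchases of equities on the domestic stock exchange 211.4, sale of domestic government bonds to non-residents 170.8, foreign purchases of domestic corporate bonds 394.6; capital account: debt forgiveness received from foreign official creditors 62.2.)

-803.0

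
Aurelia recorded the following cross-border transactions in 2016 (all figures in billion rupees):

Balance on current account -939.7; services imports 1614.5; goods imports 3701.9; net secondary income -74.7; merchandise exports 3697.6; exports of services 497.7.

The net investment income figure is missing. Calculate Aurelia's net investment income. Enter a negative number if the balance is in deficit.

Current account = goods balance + services balance + net primary income + net secondary income
Sum of the known components = -1195.8
Net investment income = CA - (known components) = -939.7 - (-1195.8) = 256.1

256.1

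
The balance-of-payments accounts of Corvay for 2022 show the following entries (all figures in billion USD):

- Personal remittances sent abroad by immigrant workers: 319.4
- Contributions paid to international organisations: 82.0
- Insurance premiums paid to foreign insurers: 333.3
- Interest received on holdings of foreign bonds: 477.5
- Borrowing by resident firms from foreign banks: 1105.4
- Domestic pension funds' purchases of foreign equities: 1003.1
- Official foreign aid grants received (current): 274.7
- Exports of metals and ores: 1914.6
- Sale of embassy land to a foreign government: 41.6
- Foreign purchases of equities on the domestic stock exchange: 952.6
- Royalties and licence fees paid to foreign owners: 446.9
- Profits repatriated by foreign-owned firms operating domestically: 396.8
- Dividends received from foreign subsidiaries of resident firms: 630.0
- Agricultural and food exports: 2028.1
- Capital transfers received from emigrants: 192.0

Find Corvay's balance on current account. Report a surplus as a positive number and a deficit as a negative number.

Goods: 1914.6 + 2028.1 = 3942.7
Services: -446.9 - 333.3 = -780.2
Primary income: 630.0 + 477.5 - 396.8 = 710.7
Secondary income: -82.0 - 319.4 + 274.7 = -126.7
Current account = 3942.7 + (-780.2) + 710.7 + (-126.7) = 3746.5
(Excluded from the current account — financial account: borrowing by resident firms from foreign banks 1105.4, domestic pension funds' purchases of foreign equities 1003.1, foreign purchases of equities on the domestic stock exchange 952.6; capital account: sale of embassy land to a foreign government 41.6, capital transfers received from emigrants 192.0.)

3746.5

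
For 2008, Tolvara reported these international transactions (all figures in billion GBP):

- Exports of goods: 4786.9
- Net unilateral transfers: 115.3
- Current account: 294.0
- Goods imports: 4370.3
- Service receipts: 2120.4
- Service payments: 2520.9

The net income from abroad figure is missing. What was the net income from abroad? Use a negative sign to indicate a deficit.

Current account = goods balance + services balance + net primary income + net secondary income
Sum of the known components = 131.4
Net income from abroad = CA - (known components) = 294.0 - 131.4 = 162.6

162.6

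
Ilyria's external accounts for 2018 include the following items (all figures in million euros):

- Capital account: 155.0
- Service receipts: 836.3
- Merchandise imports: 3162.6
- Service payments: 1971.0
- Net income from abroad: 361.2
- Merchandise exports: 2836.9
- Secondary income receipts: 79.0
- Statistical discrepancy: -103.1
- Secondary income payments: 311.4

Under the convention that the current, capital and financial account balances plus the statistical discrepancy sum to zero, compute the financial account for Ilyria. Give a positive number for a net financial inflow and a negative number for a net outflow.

Goods balance = 2836.9 - 3162.6 = -325.7
Services balance = 836.3 - 1971.0 = -1134.7
Trade balance (goods + services) = -325.7 + (-1134.7) = -1460.4
Net primary income = 361.2
Net secondary income = 79.0 - 311.4 = -232.4
Current account = -1460.4 + 361.2 + (-232.4) = -1331.6
Financial account = -(-1331.6 + 155.0 + (-103.1)) = 1279.7

1279.7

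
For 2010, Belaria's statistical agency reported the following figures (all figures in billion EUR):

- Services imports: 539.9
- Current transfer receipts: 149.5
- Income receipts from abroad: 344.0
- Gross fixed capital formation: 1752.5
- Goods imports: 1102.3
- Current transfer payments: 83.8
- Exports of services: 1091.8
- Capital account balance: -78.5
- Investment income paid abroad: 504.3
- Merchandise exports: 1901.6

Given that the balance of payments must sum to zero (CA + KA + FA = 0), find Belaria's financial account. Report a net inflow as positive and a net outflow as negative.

-1178.1

Goods balance = 1901.6 - 1102.3 = 799.3
Services balance = 1091.8 - 539.9 = 551.9
Trade balance (goods + services) = 799.3 + 551.9 = 1351.2
Net primary income = 344.0 - 504.3 = -160.3
Net secondary income = 149.5 - 83.8 = 65.7
Current account = 1351.2 + (-160.3) + 65.7 = 1256.6
Financial account = -(1256.6 + (-78.5)) = -1178.1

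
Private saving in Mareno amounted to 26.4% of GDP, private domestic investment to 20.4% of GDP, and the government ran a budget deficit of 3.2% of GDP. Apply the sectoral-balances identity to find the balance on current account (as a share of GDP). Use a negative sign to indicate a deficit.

By the sectoral-balances identity, CA = (S_private - I) + (T - G).
Private balance = 26.4 - 20.4 = 6.0
Government balance (T - G) = -3.2
CA = 6.0 + (-3.2) = 2.8

2.8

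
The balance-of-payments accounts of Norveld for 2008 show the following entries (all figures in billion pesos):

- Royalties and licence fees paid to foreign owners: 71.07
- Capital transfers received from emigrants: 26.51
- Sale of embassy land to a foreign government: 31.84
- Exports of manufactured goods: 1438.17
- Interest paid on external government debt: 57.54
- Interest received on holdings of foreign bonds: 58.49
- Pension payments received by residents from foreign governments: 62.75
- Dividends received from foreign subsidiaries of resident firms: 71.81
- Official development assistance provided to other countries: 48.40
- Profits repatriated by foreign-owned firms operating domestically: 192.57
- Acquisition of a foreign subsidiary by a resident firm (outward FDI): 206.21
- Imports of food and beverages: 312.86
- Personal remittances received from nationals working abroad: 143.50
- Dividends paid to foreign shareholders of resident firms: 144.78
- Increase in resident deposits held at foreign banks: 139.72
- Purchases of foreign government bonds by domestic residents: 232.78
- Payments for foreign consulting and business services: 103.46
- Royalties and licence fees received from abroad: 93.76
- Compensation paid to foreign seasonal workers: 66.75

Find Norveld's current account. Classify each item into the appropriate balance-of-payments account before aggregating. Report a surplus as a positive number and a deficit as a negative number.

871.05

Goods: 1438.17 - 312.86 = 1125.31
Services: 93.76 - 71.07 - 103.46 = -80.77
Primary income: -192.57 - 57.54 + 71.81 - 144.78 - 66.75 + 58.49 = -331.34
Secondary income: 143.50 + 62.75 - 48.40 = 157.85
Current account = 1125.31 + (-80.77) + (-331.34) + 157.85 = 871.05
(Excluded from the current account — capital account: capital transfers received from emigrants 26.51, sale of embassy land to a foreign government 31.84; financial account: acquisition of a foreign subsidiary by a resident firm (outward FDI) 206.21, increase in resident deposits held at foreign banks 139.72, purchases of foreign government bonds by domestic residents 232.78.)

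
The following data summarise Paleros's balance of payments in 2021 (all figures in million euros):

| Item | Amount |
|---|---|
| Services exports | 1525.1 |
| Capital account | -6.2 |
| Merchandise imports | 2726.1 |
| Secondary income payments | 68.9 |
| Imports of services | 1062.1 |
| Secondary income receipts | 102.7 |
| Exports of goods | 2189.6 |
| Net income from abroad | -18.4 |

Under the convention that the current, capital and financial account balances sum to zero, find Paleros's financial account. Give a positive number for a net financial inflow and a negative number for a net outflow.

64.3

Goods balance = 2189.6 - 2726.1 = -536.5
Services balance = 1525.1 - 1062.1 = 463.0
Trade balance (goods + services) = -536.5 + 463.0 = -73.5
Net primary income = -18.4
Net secondary income = 102.7 - 68.9 = 33.8
Current account = -73.5 + (-18.4) + 33.8 = -58.1
Financial account = -(-58.1 + (-6.2)) = 64.3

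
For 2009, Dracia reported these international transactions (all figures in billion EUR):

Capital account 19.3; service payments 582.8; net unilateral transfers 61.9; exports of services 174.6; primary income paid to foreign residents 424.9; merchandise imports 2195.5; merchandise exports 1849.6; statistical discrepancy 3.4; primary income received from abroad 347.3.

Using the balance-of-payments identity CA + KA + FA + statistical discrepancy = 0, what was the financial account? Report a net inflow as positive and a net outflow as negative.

Goods balance = 1849.6 - 2195.5 = -345.9
Services balance = 174.6 - 582.8 = -408.2
Trade balance (goods + services) = -345.9 + (-408.2) = -754.1
Net primary income = 347.3 - 424.9 = -77.6
Net secondary income = 61.9
Current account = -754.1 + (-77.6) + 61.9 = -769.8
Financial account = -(-769.8 + 19.3 + 3.4) = 747.1

747.1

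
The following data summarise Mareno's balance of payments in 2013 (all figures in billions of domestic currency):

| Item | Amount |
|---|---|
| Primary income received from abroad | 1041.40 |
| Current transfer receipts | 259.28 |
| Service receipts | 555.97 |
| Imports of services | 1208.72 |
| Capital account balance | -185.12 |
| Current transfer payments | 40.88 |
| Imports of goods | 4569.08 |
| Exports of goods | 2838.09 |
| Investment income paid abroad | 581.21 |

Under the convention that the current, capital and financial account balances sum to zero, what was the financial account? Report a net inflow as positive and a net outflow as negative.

1890.27

Goods balance = 2838.09 - 4569.08 = -1730.99
Services balance = 555.97 - 1208.72 = -652.75
Trade balance (goods + services) = -1730.99 + (-652.75) = -2383.74
Net primary income = 1041.40 - 581.21 = 460.19
Net secondary income = 259.28 - 40.88 = 218.40
Current account = -2383.74 + 460.19 + 218.40 = -1705.15
Financial account = -(-1705.15 + (-185.12)) = 1890.27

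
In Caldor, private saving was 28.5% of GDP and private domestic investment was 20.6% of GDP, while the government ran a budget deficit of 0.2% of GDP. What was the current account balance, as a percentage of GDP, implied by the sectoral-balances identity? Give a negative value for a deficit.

By the sectoral-balances identity, CA = (S_private - I) + (T - G).
Private balance = 28.5 - 20.6 = 7.9
Government balance (T - G) = -0.2
CA = 7.9 + (-0.2) = 7.7

7.7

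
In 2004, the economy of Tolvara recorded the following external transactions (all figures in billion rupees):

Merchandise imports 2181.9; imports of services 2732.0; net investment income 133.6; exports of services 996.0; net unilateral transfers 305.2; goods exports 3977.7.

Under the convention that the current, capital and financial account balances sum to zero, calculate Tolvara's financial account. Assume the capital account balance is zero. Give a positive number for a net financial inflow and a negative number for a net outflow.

Goods balance = 3977.7 - 2181.9 = 1795.8
Services balance = 996.0 - 2732.0 = -1736.0
Trade balance (goods + services) = 1795.8 + (-1736.0) = 59.8
Net primary income = 133.6
Net secondary income = 305.2
Current account = 59.8 + 133.6 + 305.2 = 498.6
Financial account = -(498.6) = -498.6

-498.6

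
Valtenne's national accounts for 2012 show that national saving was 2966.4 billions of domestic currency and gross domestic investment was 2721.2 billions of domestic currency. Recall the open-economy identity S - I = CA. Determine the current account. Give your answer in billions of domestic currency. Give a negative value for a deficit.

S - I = CA (net lending to the rest of the world).
CA = S - I = 2966.4 - 2721.2 = 245.2

245.2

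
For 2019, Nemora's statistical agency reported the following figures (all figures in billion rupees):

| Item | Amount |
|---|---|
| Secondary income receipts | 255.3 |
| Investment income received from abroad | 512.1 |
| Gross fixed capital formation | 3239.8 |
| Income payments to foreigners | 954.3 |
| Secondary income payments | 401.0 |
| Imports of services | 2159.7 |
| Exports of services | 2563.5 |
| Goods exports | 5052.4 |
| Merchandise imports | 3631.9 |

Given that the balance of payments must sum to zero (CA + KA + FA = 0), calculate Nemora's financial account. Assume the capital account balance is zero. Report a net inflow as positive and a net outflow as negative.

-1236.4

Goods balance = 5052.4 - 3631.9 = 1420.5
Services balance = 2563.5 - 2159.7 = 403.8
Trade balance (goods + services) = 1420.5 + 403.8 = 1824.3
Net primary income = 512.1 - 954.3 = -442.2
Net secondary income = 255.3 - 401.0 = -145.7
Current account = 1824.3 + (-442.2) + (-145.7) = 1236.4
Financial account = -(1236.4) = -1236.4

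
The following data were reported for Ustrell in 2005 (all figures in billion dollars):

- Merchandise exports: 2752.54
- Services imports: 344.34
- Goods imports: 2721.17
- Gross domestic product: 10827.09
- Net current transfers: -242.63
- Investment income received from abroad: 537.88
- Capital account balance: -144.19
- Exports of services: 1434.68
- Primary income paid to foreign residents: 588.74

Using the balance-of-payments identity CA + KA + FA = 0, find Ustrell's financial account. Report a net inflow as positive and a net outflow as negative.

-684.03

Goods balance = 2752.54 - 2721.17 = 31.37
Services balance = 1434.68 - 344.34 = 1090.34
Trade balance (goods + services) = 31.37 + 1090.34 = 1121.71
Net primary income = 537.88 - 588.74 = -50.86
Net secondary income = -242.63
Current account = 1121.71 + (-50.86) + (-242.63) = 828.22
Financial account = -(828.22 + (-144.19)) = -684.03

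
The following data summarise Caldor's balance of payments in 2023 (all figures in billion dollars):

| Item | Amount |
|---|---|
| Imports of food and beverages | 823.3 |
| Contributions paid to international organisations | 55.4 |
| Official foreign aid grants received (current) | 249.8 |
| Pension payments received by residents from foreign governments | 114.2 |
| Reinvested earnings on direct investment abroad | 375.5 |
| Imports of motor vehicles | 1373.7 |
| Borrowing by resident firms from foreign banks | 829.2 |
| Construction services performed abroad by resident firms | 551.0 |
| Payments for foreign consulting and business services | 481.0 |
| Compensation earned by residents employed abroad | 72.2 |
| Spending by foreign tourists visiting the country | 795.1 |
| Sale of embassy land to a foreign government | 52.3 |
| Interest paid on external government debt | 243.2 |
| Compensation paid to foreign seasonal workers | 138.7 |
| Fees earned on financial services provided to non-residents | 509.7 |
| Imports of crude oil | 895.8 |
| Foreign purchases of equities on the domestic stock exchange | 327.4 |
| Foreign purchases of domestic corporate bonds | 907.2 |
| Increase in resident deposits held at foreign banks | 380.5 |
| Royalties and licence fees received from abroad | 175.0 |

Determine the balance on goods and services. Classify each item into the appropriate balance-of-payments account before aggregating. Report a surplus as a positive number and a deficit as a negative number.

-1543.0

Goods: -823.3 - 1373.7 - 895.8 = -3092.8
Services: 509.7 + 795.1 + 551.0 - 481.0 + 175.0 = 1549.8
Trade balance = -3092.8 + 1549.8 = -1543.0
(Excluded from the trade balance — secondary income: contributions paid to international organisations 55.4, official foreign aid grants received (current) 249.8, pension payments received by residents from foreign governments 114.2; primary income: reinvested earnings on direct investment abroad 375.5, compensation earned by residents employed abroad 72.2, interest paid on external government debt 243.2, compensation paid to foreign seasonal workers 138.7; financial account: borrowing by resident firms from foreign banks 829.2, foreign purchases of equities on the domestic stock exchange 327.4, foreign purchases of domestic corporate bonds 907.2, increase in resident deposits held at foreign banks 380.5; capital account: sale of embassy land to a foreign government 52.3.)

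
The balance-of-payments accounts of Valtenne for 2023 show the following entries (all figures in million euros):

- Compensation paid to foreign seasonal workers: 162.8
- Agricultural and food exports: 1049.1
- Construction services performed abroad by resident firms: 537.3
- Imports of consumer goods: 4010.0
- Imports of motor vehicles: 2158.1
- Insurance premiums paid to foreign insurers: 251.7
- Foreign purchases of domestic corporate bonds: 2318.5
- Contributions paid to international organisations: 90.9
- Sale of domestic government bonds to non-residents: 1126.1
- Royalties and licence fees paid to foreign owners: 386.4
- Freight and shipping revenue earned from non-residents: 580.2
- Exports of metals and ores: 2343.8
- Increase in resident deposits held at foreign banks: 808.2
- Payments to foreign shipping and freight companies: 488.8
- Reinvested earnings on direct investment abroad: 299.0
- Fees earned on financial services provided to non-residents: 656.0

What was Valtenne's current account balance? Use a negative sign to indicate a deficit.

Goods: 2343.8 + 1049.1 - 2158.1 - 4010.0 = -2775.2
Services: 580.2 + 537.3 - 386.4 + 656.0 - 488.8 - 251.7 = 646.6
Primary income: 299.0 - 162.8 = 136.2
Secondary income: -90.9
Current account = (-2775.2) + 646.6 + 136.2 + (-90.9) = -2083.3
(Excluded from the current account — financial account: foreign purchases of domestic corporate bonds 2318.5, sale of domestic government bonds to non-residents 1126.1, increase in resident deposits held at foreign banks 808.2.)

-2083.3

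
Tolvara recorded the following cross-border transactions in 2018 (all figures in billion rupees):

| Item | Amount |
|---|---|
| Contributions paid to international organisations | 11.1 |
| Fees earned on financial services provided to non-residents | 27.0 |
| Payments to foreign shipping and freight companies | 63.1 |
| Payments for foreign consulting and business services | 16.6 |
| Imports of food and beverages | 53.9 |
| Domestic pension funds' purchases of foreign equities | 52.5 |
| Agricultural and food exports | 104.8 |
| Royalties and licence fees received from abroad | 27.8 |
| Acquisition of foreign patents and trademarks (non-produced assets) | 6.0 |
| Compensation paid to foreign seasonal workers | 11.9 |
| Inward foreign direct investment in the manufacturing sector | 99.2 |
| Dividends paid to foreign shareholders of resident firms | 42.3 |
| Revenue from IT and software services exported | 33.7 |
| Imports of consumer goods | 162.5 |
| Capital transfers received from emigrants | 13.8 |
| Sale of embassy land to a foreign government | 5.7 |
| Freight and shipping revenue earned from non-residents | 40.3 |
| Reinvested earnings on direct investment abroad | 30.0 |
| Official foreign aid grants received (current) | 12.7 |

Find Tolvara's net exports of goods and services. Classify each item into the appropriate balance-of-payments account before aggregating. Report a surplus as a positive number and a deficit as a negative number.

-62.5

Goods: -162.5 + 104.8 - 53.9 = -111.6
Services: 27.0 + 27.8 + 33.7 - 16.6 - 63.1 + 40.3 = 49.1
Trade balance = -111.6 + 49.1 = -62.5
(Excluded from the trade balance — secondary income: contributions paid to international organisations 11.1, official foreign aid grants received (current) 12.7; financial account: domestic pension funds' purchases of foreign equities 52.5, inward foreign direct investment in the manufacturing sector 99.2; capital account: acquisition of foreign patents and trademarks (non-produced assets) 6.0, capital transfers received from emigrants 13.8, sale of embassy land to a foreign government 5.7; primary income: compensation paid to foreign seasonal workers 11.9, dividends paid to foreign shareholders of resident firms 42.3, reinvested earnings on direct investment abroad 30.0.)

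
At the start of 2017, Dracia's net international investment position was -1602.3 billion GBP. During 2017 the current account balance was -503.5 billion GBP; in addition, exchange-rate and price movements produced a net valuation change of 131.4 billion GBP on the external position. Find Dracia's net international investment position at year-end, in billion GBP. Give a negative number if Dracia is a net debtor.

Change in NIIP = current account + net valuation change = -503.5 + 131.4 = -372.1
End-of-year NIIP = -1602.3 + (-372.1) = -1974.4

-1974.4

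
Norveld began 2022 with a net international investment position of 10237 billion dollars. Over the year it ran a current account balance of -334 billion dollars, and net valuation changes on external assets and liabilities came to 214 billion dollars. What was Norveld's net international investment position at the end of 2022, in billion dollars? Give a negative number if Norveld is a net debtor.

Change in NIIP = current account + net valuation change = -334 + 214 = -120
End-of-year NIIP = 10237 + (-120) = 10117

10117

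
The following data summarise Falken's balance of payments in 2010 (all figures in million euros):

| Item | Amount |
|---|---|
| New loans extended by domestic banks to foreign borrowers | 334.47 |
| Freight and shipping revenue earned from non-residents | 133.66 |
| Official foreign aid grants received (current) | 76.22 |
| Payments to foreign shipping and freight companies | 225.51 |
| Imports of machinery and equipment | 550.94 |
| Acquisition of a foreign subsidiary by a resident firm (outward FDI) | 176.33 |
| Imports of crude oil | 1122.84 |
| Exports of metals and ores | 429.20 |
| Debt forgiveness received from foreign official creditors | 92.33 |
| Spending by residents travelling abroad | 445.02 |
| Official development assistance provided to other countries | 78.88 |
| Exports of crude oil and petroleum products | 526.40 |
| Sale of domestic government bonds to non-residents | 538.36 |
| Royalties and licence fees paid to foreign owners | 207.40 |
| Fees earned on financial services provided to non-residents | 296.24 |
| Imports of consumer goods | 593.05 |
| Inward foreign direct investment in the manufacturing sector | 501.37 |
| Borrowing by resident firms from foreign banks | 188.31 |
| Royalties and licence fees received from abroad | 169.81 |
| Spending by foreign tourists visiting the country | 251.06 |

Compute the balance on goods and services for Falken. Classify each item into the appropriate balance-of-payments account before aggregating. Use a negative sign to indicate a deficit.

Goods: -1122.84 + 526.40 - 550.94 - 593.05 + 429.20 = -1311.23
Services: 251.06 - 445.02 - 207.40 - 225.51 + 133.66 + 296.24 + 169.81 = -27.16
Trade balance = -1311.23 + (-27.16) = -1338.39
(Excluded from the trade balance — financial account: new loans extended by domestic banks to foreign borrowers 334.47, acquisition of a foreign subsidiary by a resident firm (outward FDI) 176.33, sale of domestic government bonds to non-residents 538.36, inward foreign direct investment in the manufacturing sector 501.37, borrowing by resident firms from foreign banks 188.31; secondary income: official foreign aid grants received (current) 76.22, official development assistance provided to other countries 78.88; capital account: debt forgiveness received from foreign official creditors 92.33.)

-1338.39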